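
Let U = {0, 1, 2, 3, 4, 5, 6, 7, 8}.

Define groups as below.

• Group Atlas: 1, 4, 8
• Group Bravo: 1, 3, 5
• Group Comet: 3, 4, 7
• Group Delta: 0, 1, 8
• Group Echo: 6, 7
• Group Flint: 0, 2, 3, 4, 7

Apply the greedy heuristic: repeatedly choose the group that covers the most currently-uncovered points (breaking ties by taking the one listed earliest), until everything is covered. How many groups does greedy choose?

4

Greedy: pick Flint (covers 5 new) → pick Atlas (covers 2 new) → pick Bravo (covers 1 new) → pick Echo (covers 1 new). Total picks: 4.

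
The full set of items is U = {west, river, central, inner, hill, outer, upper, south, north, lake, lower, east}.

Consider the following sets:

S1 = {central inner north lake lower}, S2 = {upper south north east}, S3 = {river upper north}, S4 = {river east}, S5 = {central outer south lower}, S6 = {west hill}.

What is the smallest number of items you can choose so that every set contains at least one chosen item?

4

H = {west, river, south, lake} meets every set (each contains at least one member of H), and |H| = 4.
No choice of 3 items meets every set, so 4 is the minimum.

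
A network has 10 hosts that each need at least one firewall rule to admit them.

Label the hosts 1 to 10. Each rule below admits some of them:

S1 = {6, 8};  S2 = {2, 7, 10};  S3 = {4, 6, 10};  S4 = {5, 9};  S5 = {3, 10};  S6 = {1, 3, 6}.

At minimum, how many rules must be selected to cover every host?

Take {S1, S2, S3, S4, S6}. Their union is {1, 2, 3, 4, 5, 6, 7, 8, 9, 10}, which is all 10 hosts.
Only S3 contains 4, so S3 is forced; the remaining 7 hosts need at least 4 more rules (each remaining rule adds at most 2) — so at least 5 rules are needed, and 5 is optimal.

5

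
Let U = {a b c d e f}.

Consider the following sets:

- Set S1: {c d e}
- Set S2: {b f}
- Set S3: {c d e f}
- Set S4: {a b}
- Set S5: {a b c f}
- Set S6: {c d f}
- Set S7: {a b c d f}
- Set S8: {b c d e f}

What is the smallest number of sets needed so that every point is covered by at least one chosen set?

2

S3 and S4 cover everything between them: the union {a, b, c, d, e, f} is all of U.
No single set has all 6 points (the largest, S7, has 5), so 2 is optimal.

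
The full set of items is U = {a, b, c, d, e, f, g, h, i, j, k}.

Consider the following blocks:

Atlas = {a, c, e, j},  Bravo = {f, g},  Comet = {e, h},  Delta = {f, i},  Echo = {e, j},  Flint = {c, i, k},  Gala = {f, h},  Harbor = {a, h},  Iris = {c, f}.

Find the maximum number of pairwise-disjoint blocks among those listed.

4

Bravo, Echo, Flint, Harbor are pairwise disjoint (Bravo={f,g}; Echo={e,j}; Flint={c,i,k}; Harbor={a,h}).
Every remaining block overlaps one of these, and no 5 of the listed blocks are pairwise disjoint, so 4 is the maximum.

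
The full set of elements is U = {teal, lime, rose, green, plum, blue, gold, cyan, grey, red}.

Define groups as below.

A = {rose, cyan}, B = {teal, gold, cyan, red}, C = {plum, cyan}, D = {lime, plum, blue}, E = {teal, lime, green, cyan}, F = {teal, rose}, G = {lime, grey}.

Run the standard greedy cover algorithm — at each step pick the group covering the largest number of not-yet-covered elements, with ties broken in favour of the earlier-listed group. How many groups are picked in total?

Greedy: pick B (covers 4 new) → pick D (covers 3 new) → pick A (covers 1 new) → pick E (covers 1 new) → pick G (covers 1 new). Total picks: 5.

5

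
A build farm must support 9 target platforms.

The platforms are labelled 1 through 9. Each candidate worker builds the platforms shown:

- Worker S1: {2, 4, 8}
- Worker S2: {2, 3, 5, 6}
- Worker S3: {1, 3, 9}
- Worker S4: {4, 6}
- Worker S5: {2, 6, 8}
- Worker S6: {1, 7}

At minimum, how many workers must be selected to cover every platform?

4

Take {S1, S2, S3, S6}. Their union is {1, 2, 3, 4, 5, 6, 7, 8, 9}, which is all 9 platforms.
Only S2 contains 5, so S2 is forced; the remaining 5 platforms need at least 3 more workers (each remaining worker adds at most 2) — so at least 4 workers are needed, and 4 is optimal.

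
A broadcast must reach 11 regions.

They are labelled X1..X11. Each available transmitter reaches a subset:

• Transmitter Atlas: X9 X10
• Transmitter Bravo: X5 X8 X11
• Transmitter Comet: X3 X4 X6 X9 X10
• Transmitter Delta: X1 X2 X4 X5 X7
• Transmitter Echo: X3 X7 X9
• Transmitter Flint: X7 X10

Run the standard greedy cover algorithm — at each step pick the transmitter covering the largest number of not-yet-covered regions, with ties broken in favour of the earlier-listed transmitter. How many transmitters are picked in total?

3

Greedy: pick Comet (covers 5 new) → pick Delta (covers 4 new) → pick Bravo (covers 2 new). Total picks: 3.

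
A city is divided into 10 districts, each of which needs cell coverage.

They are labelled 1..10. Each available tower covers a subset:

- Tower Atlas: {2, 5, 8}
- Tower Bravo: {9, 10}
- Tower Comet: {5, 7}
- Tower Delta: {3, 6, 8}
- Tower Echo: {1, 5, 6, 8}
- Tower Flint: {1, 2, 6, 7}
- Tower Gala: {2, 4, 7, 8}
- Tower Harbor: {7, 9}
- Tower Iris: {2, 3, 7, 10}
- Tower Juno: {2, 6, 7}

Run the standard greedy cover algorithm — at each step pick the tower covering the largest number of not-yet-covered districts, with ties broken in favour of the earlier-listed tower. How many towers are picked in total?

4

Greedy: pick Echo (covers 4 new) → pick Iris (covers 4 new) → pick Bravo (covers 1 new) → pick Gala (covers 1 new). Total picks: 4.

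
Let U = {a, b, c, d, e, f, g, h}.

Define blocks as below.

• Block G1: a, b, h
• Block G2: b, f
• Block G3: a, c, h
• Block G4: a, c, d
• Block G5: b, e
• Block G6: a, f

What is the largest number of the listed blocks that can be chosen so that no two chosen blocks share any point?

G3, G5 are pairwise disjoint (G3={a,c,h}; G5={b,e}).
Every remaining block overlaps one of these, and no 3 of the listed blocks are pairwise disjoint, so 2 is the maximum.

2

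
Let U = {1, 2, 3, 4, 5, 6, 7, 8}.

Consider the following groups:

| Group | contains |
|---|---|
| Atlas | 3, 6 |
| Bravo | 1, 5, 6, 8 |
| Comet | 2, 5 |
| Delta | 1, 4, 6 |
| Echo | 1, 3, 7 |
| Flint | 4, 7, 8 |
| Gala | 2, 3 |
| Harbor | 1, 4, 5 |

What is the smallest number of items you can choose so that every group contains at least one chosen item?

3

The 3 items {3, 4, 5} hit every group.
The groups Atlas, Comet, Flint are pairwise disjoint, so any hitting set needs a separate item for each — at least 3. Hence 3 is optimal.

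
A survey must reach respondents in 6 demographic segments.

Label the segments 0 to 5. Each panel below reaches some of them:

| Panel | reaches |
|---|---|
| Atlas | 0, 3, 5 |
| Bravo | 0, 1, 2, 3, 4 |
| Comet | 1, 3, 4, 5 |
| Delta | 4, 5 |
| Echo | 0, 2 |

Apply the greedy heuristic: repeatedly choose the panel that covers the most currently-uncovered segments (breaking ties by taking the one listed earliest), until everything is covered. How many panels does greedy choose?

Greedy: pick Bravo (covers 5 new) → pick Atlas (covers 1 new). Total picks: 2.

2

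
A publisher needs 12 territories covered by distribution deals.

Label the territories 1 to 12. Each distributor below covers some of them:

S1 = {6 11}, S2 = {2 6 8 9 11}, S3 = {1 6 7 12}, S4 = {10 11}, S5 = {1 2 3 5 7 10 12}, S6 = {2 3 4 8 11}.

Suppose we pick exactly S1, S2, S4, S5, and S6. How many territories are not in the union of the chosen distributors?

0

Union of S1, S2, S4, S5, S6 = {1, 2, 3, 4, 5, 6, 7, 8, 9, 10, 11, 12} — that's every territory, so 0 are uncovered.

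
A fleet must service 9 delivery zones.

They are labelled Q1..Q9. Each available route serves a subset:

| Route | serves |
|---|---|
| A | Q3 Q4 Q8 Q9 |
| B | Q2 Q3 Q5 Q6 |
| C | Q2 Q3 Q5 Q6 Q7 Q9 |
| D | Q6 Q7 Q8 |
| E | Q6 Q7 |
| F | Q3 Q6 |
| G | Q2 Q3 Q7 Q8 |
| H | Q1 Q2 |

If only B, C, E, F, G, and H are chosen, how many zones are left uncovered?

1

Union of B, C, E, F, G, H = {Q1, Q2, Q3, Q5, Q6, Q7, Q8, Q9}.
Not covered: Q4 — 1 zone.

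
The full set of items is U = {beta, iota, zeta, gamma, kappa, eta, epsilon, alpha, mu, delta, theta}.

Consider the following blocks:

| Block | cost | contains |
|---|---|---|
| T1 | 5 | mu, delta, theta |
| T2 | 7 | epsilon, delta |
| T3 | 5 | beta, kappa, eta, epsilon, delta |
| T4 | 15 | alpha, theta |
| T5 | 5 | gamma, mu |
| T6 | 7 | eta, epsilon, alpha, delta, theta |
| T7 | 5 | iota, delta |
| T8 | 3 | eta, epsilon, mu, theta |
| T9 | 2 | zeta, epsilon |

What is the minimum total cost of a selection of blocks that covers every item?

T3, T5, T6, T7, T9 together cover every item (T3 ∪ T5 ∪ T6 ∪ T7 ∪ T9 = {beta, iota, zeta, gamma, kappa, eta, epsilon, alpha, mu, delta, theta}); total cost 5 + 5 + 7 + 5 + 2 = 24.
The greedy pick T8, T3, T9, T5, T7, T6 costs 27; no covering selection beats 24.

24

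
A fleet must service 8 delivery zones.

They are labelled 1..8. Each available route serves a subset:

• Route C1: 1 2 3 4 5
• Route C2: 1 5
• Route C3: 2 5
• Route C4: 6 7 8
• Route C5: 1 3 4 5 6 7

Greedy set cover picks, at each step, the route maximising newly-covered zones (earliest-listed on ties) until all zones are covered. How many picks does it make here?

3

Greedy: pick C5 (covers 6 new) → pick C1 (covers 1 new) → pick C4 (covers 1 new). Total picks: 3.
(The true minimum cover uses only 2 routes, so greedy is not optimal here.)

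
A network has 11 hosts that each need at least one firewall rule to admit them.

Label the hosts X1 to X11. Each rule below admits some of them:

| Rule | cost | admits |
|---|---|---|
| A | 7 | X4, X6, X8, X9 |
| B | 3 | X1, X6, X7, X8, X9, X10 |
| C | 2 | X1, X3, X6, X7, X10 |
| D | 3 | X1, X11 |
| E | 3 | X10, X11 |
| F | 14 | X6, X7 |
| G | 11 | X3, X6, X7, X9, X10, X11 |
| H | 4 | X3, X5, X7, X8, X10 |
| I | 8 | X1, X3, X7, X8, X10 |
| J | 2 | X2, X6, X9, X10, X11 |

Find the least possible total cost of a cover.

A, C, H, J together cover every host (A ∪ C ∪ H ∪ J = {X1, X2, X3, X4, X5, X6, X7, X8, X9, X10, X11}); total cost 7 + 2 + 4 + 2 = 15.
No covering selection has total cost below 15.

15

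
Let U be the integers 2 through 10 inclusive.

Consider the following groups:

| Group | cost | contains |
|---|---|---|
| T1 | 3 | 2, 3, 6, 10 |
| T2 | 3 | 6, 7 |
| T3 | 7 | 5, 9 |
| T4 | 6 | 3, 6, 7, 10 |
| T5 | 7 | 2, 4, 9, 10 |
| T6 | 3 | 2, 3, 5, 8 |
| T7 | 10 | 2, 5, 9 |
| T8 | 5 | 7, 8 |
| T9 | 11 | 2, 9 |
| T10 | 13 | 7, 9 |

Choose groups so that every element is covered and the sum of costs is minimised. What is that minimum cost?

T2, T5, T6 together cover every element (T2 ∪ T5 ∪ T6 = {2, 3, 4, 5, 6, 7, 8, 9, 10}); total cost 3 + 7 + 3 = 13.
The greedy pick T1, T6, T2, T5 costs 16; no covering selection beats 13.

13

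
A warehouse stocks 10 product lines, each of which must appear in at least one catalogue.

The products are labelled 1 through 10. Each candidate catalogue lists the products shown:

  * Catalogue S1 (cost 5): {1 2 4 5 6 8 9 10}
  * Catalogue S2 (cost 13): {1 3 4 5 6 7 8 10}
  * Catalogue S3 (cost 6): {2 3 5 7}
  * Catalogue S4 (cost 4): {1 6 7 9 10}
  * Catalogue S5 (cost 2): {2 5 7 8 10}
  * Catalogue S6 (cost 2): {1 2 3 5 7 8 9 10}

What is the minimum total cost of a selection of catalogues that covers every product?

S1, S6 together cover every product (S1 ∪ S6 = {1, 2, 3, 4, 5, 6, 7, 8, 9, 10}); total cost 5 + 2 = 7.
No covering selection has total cost below 7.

7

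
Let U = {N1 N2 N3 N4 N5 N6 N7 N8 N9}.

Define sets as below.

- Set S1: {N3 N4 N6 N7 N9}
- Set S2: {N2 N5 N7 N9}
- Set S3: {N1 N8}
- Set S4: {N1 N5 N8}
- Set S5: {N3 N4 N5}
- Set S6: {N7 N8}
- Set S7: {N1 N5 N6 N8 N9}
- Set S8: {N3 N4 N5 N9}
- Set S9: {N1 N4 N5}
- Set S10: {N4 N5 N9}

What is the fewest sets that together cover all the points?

3

S2, S7, and S8 cover everything between them: the union {N1, N2, N3, N4, N5, N6, N7, N8, N9} is all of U.
Only S2 contains N2, so S2 is forced; the remaining 5 points need at least 2 more sets (each remaining set adds at most 3) — so at least 3 sets are needed, and 3 is optimal.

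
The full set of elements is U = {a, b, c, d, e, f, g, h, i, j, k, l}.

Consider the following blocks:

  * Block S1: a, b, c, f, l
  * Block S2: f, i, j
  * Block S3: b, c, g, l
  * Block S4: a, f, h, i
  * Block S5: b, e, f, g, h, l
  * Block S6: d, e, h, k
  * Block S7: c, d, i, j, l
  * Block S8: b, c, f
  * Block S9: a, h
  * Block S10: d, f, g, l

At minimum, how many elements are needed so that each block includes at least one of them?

T = {f, h, l} meets every block (each contains at least one member of T), and |T| = 3.
The blocks S2, S3, S9 are pairwise disjoint, so any hitting set needs a separate element for each — at least 3. Hence 3 is optimal.

3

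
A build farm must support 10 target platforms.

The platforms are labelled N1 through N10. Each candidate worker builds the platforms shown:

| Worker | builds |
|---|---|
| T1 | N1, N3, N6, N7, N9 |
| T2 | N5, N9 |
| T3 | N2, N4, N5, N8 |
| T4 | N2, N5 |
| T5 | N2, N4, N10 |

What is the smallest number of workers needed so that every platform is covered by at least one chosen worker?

3

T1 and T3 and T5 together: T1 ∪ T3 ∪ T5 = {N1, N2, N3, N4, N5, N6, N7, N8, N9, N10} — every platform is covered.
Only T1 contains N1, so T1 is forced; the remaining 5 platforms need at least 2 more workers (each remaining worker adds at most 4) — so at least 3 workers are needed, and 3 is optimal.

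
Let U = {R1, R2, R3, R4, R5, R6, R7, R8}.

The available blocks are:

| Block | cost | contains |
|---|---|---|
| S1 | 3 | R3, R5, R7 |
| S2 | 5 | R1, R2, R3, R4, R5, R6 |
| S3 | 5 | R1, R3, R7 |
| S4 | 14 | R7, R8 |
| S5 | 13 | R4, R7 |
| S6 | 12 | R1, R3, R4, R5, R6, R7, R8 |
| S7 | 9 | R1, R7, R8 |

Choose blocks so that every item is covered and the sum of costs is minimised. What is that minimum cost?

14

S2, S7 together cover every item (S2 ∪ S7 = {R1, R2, R3, R4, R5, R6, R7, R8}); total cost 5 + 9 = 14.
The greedy pick S2, S1, S7 costs 17; no covering selection beats 14.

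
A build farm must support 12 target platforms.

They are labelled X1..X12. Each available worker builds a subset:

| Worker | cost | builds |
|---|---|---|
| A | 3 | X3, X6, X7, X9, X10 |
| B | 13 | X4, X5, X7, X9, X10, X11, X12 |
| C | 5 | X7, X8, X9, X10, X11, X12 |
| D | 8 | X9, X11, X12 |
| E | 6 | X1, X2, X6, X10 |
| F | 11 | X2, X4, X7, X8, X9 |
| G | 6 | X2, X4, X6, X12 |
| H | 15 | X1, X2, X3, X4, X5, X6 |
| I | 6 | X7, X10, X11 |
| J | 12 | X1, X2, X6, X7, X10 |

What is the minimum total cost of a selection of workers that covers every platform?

20

C, H together cover every platform (C ∪ H = {X1, X2, X3, X4, X5, X6, X7, X8, X9, X10, X11, X12}); total cost 5 + 15 = 20.
The greedy pick A, C, E, G, B costs 33; no covering selection beats 20.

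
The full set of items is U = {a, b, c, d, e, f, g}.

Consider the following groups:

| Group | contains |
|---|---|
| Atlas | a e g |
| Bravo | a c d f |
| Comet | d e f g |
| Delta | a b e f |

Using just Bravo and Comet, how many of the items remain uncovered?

1

Union of Bravo, Comet = {a, c, d, e, f, g}.
Not covered: b — 1 item.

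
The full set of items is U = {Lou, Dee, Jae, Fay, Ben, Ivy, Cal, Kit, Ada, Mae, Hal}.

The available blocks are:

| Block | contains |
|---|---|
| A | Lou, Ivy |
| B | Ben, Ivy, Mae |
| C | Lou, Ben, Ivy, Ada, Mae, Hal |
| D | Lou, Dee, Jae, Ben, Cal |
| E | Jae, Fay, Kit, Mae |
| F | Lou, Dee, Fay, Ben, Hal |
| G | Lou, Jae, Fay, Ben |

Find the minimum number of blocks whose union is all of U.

C and D and E together: C ∪ D ∪ E = {Lou, Dee, Jae, Fay, Ben, Ivy, Cal, Kit, Ada, Mae, Hal} — every item is covered.
Only D contains Cal, so D is forced; the remaining 6 items need at least 2 more blocks (each remaining block adds at most 4) — so at least 3 blocks are needed, and 3 is optimal.

3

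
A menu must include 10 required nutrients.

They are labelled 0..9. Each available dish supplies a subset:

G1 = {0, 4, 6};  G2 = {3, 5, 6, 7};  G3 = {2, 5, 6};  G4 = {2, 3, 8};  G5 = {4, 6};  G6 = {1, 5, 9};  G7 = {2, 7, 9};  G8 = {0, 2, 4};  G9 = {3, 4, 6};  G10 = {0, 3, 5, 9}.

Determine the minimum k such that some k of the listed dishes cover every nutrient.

4

G2 and G4 and G6 and G8 together: G2 ∪ G4 ∪ G6 ∪ G8 = {0, 1, 2, 3, 4, 5, 6, 7, 8, 9} — every nutrient is covered.
Only G6 contains 1, so G6 is forced; the remaining 7 nutrients need at least 3 more dishes (each remaining dish adds at most 3) — so at least 4 dishes are needed, and 4 is optimal.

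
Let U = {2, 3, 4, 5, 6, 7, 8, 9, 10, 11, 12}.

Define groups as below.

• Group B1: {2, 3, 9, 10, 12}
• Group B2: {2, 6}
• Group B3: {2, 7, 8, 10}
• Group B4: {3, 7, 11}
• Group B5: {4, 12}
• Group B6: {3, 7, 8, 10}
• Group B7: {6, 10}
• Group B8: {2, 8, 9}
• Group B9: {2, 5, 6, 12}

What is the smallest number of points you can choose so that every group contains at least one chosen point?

H = {2, 7, 10, 12} meets every group (each contains at least one member of H), and |H| = 4.
The groups B4, B5, B7, B8 are pairwise disjoint, so any hitting set needs a separate point for each — at least 4. Hence 4 is optimal.

4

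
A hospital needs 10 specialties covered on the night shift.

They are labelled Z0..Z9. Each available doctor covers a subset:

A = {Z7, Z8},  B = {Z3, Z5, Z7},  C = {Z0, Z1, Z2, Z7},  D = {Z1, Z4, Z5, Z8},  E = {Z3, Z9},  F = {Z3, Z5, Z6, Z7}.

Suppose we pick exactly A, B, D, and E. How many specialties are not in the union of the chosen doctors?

3

Union of A, B, D, E = {Z1, Z3, Z4, Z5, Z7, Z8, Z9}.
Not covered: Z0, Z2, Z6 — 3 specialties.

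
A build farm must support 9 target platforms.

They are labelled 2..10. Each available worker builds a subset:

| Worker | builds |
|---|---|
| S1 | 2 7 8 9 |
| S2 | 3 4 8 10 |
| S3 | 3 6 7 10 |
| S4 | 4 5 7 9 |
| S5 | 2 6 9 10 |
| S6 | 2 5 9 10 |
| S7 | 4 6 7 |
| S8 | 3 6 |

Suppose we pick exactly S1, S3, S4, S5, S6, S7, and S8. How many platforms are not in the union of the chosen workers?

0

Union of S1, S3, S4, S5, S6, S7, S8 = {2, 3, 4, 5, 6, 7, 8, 9, 10} — that's every platform, so 0 are uncovered.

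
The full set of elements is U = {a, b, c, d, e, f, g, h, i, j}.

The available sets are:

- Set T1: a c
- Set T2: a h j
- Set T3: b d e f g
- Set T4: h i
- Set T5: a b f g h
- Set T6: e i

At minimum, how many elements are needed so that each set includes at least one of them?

3

T = {a, e, h} meets every set (each contains at least one member of T), and |T| = 3.
The sets T1, T3, T4 are pairwise disjoint, so any hitting set needs a separate element for each — at least 3. Hence 3 is optimal.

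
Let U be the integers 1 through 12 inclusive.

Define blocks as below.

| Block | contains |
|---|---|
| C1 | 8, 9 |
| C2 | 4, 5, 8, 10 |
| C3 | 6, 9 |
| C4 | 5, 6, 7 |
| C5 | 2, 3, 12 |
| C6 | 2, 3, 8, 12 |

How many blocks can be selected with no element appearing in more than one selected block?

3

C2, C3, C5 are pairwise disjoint (C2={4,5,8,10}; C3={6,9}; C5={2,3,12}).
Every remaining block overlaps one of these, and no 4 of the listed blocks are pairwise disjoint, so 3 is the maximum.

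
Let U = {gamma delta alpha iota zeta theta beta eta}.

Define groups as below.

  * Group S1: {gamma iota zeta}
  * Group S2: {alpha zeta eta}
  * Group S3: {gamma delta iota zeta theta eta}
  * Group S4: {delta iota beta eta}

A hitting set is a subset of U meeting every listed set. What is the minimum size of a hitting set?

2

The 2 points {zeta, eta} hit every group.
No single point lies in every group, so at least 2 are needed and 2 is optimal.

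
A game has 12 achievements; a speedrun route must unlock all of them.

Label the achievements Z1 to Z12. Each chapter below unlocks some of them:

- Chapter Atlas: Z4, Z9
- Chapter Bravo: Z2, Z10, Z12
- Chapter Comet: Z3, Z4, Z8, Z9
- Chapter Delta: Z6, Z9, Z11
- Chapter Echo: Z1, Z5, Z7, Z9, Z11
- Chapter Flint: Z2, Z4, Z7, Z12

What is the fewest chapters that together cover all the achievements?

Bravo and Comet and Delta and Echo together: Bravo ∪ Comet ∪ Delta ∪ Echo = {Z1, Z2, Z3, Z4, Z5, Z6, Z7, Z8, Z9, Z10, Z11, Z12} — every achievement is covered.
Only Echo contains Z1, so Echo is forced; the remaining 7 achievements need at least 3 more chapters (each remaining chapter adds at most 3) — so at least 4 chapters are needed, and 4 is optimal.

4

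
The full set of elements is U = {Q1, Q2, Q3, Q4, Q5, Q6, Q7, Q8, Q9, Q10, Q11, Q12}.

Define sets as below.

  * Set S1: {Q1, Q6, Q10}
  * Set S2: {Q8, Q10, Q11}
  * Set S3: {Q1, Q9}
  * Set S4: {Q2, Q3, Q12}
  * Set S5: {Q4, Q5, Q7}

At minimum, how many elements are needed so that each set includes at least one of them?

4

H = {Q1, Q2, Q5, Q8} meets every set (each contains at least one member of H), and |H| = 4.
The sets S2, S3, S4, S5 are pairwise disjoint, so any hitting set needs a separate element for each — at least 4. Hence 4 is optimal.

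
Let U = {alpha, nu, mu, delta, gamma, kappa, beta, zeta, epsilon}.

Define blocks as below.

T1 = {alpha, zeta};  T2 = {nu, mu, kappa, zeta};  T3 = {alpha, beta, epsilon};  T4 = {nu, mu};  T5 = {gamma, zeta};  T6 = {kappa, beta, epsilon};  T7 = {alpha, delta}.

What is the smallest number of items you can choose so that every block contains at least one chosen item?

Take H = {alpha, mu, zeta, epsilon}. Each listed block contains at least one of these, so H is a hitting set of size 4.
The blocks T4, T5, T6, T7 are pairwise disjoint, so any hitting set needs a separate item for each — at least 4. Hence 4 is optimal.

4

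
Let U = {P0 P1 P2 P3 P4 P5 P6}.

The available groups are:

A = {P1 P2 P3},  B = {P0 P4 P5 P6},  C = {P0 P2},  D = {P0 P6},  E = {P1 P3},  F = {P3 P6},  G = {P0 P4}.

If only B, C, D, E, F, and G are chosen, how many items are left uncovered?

0

Union of B, C, D, E, F, G = {P0, P1, P2, P3, P4, P5, P6} — that's every item, so 0 are uncovered.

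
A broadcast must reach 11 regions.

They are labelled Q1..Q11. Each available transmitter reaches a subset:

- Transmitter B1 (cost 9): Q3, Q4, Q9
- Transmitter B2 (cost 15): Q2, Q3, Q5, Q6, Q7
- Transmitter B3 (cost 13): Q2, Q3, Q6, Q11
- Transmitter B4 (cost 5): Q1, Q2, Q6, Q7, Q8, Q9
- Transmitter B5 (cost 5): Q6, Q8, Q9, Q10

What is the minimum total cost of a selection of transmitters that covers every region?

B1, B2, B3, B4, B5 together cover every region (B1 ∪ B2 ∪ B3 ∪ B4 ∪ B5 = {Q1, Q2, Q3, Q4, Q5, Q6, Q7, Q8, Q9, Q10, Q11}); total cost 9 + 15 + 13 + 5 + 5 = 47.
No covering selection has total cost below 47.

47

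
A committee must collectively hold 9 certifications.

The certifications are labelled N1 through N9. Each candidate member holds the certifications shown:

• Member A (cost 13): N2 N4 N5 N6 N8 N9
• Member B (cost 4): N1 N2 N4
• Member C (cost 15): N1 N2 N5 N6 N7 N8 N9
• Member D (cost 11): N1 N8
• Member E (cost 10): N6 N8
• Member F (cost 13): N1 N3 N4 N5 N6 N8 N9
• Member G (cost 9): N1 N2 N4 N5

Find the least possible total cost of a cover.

28

C, F together cover every certification (C ∪ F = {N1, N2, N3, N4, N5, N6, N7, N8, N9}); total cost 15 + 13 = 28.
The greedy pick B, F, C costs 32; no covering selection beats 28.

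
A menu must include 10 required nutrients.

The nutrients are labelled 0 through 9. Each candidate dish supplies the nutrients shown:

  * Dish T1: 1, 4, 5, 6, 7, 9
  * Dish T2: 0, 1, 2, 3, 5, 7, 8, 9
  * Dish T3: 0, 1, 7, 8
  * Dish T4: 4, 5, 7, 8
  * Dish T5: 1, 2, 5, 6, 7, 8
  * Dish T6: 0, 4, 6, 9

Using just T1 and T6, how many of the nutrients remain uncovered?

3

Union of T1, T6 = {0, 1, 4, 5, 6, 7, 9}.
Not covered: 2, 3, 8 — 3 nutrients.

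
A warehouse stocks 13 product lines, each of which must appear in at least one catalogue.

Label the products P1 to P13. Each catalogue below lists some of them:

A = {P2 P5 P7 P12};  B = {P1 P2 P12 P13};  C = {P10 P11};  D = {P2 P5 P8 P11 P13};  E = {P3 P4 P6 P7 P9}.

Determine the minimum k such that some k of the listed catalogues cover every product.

4

B and C and D and E together: B ∪ C ∪ D ∪ E = {P1, P2, P3, P4, P5, P6, P7, P8, P9, P10, P11, P12, P13} — every product is covered.
Only C contains P10, so C is forced; the remaining 11 products need at least 3 more catalogues (each remaining catalogue adds at most 5) — so at least 4 catalogues are needed, and 4 is optimal.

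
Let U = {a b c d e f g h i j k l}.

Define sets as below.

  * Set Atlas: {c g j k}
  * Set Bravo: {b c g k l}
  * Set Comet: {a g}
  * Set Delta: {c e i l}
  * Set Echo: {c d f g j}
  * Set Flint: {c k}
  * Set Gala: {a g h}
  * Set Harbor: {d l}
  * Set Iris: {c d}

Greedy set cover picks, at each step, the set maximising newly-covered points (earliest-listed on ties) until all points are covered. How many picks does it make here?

4

Greedy: pick Bravo (covers 5 new) → pick Echo (covers 3 new) → pick Delta (covers 2 new) → pick Gala (covers 2 new). Total picks: 4.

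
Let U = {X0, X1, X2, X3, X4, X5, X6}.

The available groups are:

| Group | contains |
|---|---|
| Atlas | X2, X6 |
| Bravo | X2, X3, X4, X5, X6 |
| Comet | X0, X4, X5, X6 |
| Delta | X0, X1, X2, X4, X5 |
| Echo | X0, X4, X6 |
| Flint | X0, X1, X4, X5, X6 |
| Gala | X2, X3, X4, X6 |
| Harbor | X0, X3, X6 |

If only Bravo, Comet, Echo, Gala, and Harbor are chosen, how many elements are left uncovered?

1

Union of Bravo, Comet, Echo, Gala, Harbor = {X0, X2, X3, X4, X5, X6}.
Not covered: X1 — 1 element.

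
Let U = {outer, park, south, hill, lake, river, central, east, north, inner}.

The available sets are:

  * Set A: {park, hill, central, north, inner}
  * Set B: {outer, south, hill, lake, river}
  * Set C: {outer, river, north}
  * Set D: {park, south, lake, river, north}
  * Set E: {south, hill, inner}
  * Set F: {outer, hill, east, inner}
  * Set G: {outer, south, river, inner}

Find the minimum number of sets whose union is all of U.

3

A, B, and F cover everything between them: the union {outer, park, south, hill, lake, river, central, east, north, inner} is all of U.
Only A contains central, so A is forced; the remaining 5 elements need at least 2 more sets (each remaining set adds at most 4) — so at least 3 sets are needed, and 3 is optimal.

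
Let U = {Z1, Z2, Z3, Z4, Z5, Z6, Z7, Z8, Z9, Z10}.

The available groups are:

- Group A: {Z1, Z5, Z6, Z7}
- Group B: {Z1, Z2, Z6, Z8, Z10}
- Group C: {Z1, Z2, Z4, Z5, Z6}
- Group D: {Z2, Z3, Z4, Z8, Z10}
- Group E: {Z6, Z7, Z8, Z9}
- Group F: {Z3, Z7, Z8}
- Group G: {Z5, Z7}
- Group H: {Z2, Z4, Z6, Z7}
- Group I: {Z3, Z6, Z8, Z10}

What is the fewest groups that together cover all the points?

3

Take {C, E, I}. Their union is {Z1, Z2, Z3, Z4, Z5, Z6, Z7, Z8, Z9, Z10}, which is all 10 points.
Only E contains Z9, so E is forced; the remaining 6 points need at least 2 more groups (each remaining group adds at most 4) — so at least 3 groups are needed, and 3 is optimal.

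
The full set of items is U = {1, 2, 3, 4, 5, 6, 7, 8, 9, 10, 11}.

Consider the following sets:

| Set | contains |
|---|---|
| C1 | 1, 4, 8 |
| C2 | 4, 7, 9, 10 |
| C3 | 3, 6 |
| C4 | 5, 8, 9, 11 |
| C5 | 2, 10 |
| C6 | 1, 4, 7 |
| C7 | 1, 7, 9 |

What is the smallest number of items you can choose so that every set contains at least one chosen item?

The 4 items {4, 6, 9, 10} hit every set.
The sets C3, C4, C5, C6 are pairwise disjoint, so any hitting set needs a separate item for each — at least 4. Hence 4 is optimal.

4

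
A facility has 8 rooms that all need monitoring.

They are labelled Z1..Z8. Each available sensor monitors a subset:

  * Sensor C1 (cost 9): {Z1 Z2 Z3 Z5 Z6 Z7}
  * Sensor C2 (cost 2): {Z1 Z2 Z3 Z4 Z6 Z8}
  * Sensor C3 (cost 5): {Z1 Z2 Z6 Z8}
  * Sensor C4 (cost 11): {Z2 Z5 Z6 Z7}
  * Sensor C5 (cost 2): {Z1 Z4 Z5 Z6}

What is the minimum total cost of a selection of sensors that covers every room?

C1, C2 together cover every room (C1 ∪ C2 = {Z1, Z2, Z3, Z4, Z5, Z6, Z7, Z8}); total cost 9 + 2 = 11.
The greedy pick C2, C5, C1 costs 13; no covering selection beats 11.

11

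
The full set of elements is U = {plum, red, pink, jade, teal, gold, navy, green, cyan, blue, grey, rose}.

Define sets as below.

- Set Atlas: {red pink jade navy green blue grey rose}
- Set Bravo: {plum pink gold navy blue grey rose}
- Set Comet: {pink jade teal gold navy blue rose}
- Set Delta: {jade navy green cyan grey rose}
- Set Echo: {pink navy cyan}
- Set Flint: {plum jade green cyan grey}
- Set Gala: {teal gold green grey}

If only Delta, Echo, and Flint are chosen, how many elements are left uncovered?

4

Union of Delta, Echo, Flint = {plum, pink, jade, navy, green, cyan, grey, rose}.
Not covered: red, teal, gold, blue — 4 elements.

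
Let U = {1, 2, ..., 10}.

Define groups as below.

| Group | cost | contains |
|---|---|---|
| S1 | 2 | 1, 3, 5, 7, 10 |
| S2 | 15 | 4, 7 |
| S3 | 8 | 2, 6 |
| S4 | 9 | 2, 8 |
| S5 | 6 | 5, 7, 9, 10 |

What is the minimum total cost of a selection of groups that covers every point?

S1, S2, S3, S4, S5 together cover every point (S1 ∪ S2 ∪ S3 ∪ S4 ∪ S5 = {1, 2, 3, 4, 5, 6, 7, 8, 9, 10}); total cost 2 + 15 + 8 + 9 + 6 = 40.
No covering selection has total cost below 40.

40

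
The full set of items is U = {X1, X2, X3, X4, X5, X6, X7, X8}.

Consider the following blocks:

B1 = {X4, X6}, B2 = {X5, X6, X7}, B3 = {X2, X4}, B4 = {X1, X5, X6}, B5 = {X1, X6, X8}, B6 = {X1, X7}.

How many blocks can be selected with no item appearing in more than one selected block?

B3, B5 are pairwise disjoint (B3={X2,X4}; B5={X1,X6,X8}).
Every remaining block overlaps one of these, and no 3 of the listed blocks are pairwise disjoint, so 2 is the maximum.

2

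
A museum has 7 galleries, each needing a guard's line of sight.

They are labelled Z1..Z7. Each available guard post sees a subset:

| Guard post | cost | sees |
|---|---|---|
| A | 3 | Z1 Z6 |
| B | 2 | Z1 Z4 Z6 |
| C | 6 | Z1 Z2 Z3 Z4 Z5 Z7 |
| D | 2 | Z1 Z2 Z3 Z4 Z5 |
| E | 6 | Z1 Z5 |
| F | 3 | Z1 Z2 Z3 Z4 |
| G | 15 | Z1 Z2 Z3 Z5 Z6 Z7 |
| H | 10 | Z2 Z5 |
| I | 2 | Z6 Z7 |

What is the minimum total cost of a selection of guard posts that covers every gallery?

4

D, I together cover every gallery (D ∪ I = {Z1, Z2, Z3, Z4, Z5, Z6, Z7}); total cost 2 + 2 = 4.
No covering selection has total cost below 4.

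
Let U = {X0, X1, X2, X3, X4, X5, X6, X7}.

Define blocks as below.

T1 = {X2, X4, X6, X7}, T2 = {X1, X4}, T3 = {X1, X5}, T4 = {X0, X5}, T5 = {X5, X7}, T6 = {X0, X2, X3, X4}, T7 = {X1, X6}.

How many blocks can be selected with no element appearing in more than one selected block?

T5, T6, T7 are pairwise disjoint (T5={X5,X7}; T6={X0,X2,X3,X4}; T7={X1,X6}).
Every remaining block overlaps one of these, and no 4 of the listed blocks are pairwise disjoint, so 3 is the maximum.

3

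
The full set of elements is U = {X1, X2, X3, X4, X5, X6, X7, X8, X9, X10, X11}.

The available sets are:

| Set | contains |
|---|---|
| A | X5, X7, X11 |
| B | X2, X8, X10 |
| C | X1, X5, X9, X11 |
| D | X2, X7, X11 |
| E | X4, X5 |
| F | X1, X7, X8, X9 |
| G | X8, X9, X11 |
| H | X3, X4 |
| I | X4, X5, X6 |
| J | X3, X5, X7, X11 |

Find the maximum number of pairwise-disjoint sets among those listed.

3

B, C, H are pairwise disjoint (B={X2,X8,X10}; C={X1,X5,X9,X11}; H={X3,X4}).
Every remaining set overlaps one of these, and no 4 of the listed sets are pairwise disjoint, so 3 is the maximum.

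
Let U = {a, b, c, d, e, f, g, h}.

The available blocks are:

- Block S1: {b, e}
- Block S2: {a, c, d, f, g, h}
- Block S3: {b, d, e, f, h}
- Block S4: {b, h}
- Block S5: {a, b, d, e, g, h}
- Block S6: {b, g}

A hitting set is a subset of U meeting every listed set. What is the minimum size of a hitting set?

T = {b, f} meets every block (each contains at least one member of T), and |T| = 2.
The blocks S1, S2 are pairwise disjoint, so any hitting set needs a separate element for each — at least 2. Hence 2 is optimal.

2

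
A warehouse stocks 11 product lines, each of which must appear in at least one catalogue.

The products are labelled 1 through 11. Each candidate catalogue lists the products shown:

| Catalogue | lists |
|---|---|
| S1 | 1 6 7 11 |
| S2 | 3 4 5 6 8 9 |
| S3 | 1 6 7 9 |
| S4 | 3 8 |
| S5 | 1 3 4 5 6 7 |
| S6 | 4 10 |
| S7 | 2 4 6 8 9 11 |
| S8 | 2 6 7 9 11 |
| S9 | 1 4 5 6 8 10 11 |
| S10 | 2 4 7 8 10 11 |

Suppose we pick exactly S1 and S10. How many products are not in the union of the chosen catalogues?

3

Union of S1, S10 = {1, 2, 4, 6, 7, 8, 10, 11}.
Not covered: 3, 5, 9 — 3 products.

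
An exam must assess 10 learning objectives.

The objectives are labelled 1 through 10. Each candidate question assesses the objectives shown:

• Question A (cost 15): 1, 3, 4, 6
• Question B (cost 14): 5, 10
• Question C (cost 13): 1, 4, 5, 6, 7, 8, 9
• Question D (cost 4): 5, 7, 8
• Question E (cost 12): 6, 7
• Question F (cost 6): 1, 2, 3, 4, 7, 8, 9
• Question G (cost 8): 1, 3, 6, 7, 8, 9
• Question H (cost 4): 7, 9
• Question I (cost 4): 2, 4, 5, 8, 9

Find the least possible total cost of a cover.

B, G, I together cover every objective (B ∪ G ∪ I = {1, 2, 3, 4, 5, 6, 7, 8, 9, 10}); total cost 14 + 8 + 4 = 26.
The greedy pick I, F, G, B costs 32; no covering selection beats 26.

26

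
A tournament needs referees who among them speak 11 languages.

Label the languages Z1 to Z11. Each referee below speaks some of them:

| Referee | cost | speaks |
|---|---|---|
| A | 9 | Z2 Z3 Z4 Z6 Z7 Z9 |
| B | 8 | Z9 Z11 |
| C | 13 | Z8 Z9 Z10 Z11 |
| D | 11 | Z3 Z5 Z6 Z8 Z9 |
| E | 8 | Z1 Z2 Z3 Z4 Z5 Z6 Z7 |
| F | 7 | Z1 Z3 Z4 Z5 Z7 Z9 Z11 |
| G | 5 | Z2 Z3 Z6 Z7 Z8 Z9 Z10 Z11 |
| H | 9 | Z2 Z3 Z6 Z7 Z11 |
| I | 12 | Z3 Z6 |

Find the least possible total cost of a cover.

F, G together cover every language (F ∪ G = {Z1, Z2, Z3, Z4, Z5, Z6, Z7, Z8, Z9, Z10, Z11}); total cost 7 + 5 = 12.
No covering selection has total cost below 12.

12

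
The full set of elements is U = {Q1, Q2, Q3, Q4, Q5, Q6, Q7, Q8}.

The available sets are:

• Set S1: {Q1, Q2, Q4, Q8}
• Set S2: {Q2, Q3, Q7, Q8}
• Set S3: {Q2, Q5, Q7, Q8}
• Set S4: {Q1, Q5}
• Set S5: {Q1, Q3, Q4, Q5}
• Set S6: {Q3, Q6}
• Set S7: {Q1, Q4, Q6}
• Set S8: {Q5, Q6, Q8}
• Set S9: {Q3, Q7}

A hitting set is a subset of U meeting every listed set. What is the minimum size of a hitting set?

Take H = {Q1, Q3, Q5}. Each listed set contains at least one of these, so H is a hitting set of size 3.
No choice of 2 elements meets every set, so 3 is the minimum.

3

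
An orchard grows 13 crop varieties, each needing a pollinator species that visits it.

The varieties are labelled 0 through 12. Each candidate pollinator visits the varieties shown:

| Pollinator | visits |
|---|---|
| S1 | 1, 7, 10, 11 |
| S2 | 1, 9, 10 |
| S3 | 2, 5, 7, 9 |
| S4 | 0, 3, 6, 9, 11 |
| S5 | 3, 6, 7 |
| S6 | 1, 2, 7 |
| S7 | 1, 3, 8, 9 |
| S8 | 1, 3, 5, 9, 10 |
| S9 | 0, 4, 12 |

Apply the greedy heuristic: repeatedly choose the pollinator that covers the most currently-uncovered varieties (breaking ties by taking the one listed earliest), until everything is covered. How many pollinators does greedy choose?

5

Greedy: pick S4 (covers 5 new) → pick S1 (covers 3 new) → pick S3 (covers 2 new) → pick S9 (covers 2 new) → pick S7 (covers 1 new). Total picks: 5.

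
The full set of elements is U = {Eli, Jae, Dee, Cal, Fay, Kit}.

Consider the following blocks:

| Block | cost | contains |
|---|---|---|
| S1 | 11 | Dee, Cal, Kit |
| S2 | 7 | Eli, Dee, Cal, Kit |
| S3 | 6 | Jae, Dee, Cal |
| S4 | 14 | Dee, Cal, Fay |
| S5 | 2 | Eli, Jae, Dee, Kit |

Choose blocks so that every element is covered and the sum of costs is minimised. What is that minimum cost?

16

S4, S5 together cover every element (S4 ∪ S5 = {Eli, Jae, Dee, Cal, Fay, Kit}); total cost 14 + 2 = 16.
The greedy pick S5, S3, S4 costs 22; no covering selection beats 16.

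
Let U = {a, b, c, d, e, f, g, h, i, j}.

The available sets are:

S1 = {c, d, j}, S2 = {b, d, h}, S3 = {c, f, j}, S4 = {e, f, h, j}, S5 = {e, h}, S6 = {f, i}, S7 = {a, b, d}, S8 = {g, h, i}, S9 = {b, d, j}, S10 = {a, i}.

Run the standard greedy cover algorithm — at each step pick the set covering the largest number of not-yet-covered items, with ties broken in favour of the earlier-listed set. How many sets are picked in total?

Greedy: pick S4 (covers 4 new) → pick S7 (covers 3 new) → pick S8 (covers 2 new) → pick S1 (covers 1 new). Total picks: 4.

4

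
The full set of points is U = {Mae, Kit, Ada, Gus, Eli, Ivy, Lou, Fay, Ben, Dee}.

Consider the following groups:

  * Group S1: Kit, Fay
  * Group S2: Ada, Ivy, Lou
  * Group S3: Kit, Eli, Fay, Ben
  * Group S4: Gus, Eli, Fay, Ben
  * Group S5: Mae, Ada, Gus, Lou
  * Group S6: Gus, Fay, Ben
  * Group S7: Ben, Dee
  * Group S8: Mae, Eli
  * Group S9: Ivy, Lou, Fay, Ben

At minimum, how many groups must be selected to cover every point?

4

Take {S3, S5, S7, S9}. Their union is {Mae, Kit, Ada, Gus, Eli, Ivy, Lou, Fay, Ben, Dee}, which is all 10 points.
No 3 of the 9 groups cover everything (all 84 combinations miss at least one point), so 4 is optimal.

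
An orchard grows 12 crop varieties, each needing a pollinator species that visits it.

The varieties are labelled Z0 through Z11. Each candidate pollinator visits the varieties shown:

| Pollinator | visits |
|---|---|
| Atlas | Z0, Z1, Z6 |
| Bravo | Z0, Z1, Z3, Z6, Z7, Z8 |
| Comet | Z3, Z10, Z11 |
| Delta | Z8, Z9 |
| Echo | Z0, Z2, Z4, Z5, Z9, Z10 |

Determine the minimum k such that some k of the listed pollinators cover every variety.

Take {Bravo, Comet, Echo}. Their union is {Z0, Z1, Z2, Z3, Z4, Z5, Z6, Z7, Z8, Z9, Z10, Z11}, which is all 12 varieties.
Only Echo contains Z2, so Echo is forced; the remaining 6 varieties need at least 2 more pollinators (each remaining pollinator adds at most 5) — so at least 3 pollinators are needed, and 3 is optimal.

3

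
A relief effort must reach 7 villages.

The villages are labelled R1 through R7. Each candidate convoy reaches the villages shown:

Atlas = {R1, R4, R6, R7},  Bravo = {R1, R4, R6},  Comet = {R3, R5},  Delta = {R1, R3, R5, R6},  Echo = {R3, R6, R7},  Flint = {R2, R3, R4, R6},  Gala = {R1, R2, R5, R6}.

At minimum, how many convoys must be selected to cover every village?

Take {Delta, Echo, Flint}. Their union is {R1, R2, R3, R4, R5, R6, R7}, which is all 7 villages.
No 2 of the 7 convoys cover everything (all 21 combinations miss at least one village), so 3 is optimal.

3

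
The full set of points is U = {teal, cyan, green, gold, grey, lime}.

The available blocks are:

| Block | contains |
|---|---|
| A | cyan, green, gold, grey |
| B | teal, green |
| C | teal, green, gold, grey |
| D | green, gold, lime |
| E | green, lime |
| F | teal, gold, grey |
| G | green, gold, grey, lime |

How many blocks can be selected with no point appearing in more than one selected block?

2

E, F are pairwise disjoint (E={green,lime}; F={teal,gold,grey}).
Every remaining block overlaps one of these, and no 3 of the listed blocks are pairwise disjoint, so 2 is the maximum.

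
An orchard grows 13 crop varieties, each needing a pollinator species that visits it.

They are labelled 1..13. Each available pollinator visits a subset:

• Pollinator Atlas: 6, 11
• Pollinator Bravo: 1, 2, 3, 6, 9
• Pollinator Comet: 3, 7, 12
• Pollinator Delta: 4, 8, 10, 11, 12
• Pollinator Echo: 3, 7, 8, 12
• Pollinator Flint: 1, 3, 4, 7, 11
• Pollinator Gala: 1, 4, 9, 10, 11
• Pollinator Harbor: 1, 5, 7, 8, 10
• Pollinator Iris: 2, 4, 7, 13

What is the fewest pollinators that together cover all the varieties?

Bravo and Delta and Harbor and Iris together: Bravo ∪ Delta ∪ Harbor ∪ Iris = {1, 2, 3, 4, 5, 6, 7, 8, 9, 10, 11, 12, 13} — every variety is covered.
Only Iris contains 13, so Iris is forced; the remaining 9 varieties need at least 3 more pollinators (each remaining pollinator adds at most 4) — so at least 4 pollinators are needed, and 4 is optimal.

4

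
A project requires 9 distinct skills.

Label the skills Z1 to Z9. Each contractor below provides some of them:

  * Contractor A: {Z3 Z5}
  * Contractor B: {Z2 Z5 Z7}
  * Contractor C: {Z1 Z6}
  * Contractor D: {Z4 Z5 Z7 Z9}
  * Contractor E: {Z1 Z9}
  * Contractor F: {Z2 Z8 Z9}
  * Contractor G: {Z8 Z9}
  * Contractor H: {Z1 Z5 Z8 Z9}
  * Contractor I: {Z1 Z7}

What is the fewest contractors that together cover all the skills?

Take {A, C, D, F}. Their union is {Z1, Z2, Z3, Z4, Z5, Z6, Z7, Z8, Z9}, which is all 9 skills.
Only A contains Z3, so A is forced; the remaining 7 skills need at least 3 more contractors (each remaining contractor adds at most 3) — so at least 4 contractors are needed, and 4 is optimal.

4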